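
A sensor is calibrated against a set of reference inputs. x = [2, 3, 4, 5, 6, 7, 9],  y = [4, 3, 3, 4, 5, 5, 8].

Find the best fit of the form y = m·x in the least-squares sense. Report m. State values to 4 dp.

m = 0.8455

The normal system MᵀM·[m]ᵀ = Mᵀy is [[220]]·[m]ᵀ = [186]ᵀ.
m = 186/220 = 0.845455.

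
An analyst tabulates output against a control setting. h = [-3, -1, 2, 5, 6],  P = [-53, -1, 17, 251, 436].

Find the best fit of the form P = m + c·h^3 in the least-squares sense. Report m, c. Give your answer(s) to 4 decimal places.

From the data, Σ1 = 5, Σh^3 = 321, Σh^3·h^3 = 63075.
For AᵀP: ΣP = 650, Σh^3·P = 127119.
Normal equations: [[5, 321]; [321, 63075]]·[m, c]ᵀ = [650, 127119]ᵀ.
Eliminating c: 63075·(row 1) − 321·(row 2) gives 212334·m = 63075·650 − 321·127119 = 193551, so m = 64517/70778.
Then c = (127119 − 321·(64517/70778))/63075 = 142315/70778.

m = 0.9115, c = 2.0107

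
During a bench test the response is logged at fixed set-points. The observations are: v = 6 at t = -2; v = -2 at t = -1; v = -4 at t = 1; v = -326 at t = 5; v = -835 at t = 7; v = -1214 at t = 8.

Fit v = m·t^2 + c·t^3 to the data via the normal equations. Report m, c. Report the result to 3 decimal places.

m = -3.107, c = -1.985

The normal equations are: 7140·m + 52668·c = -126743;  52668·m + 395484·c = -948773.
(Σt^2·t^2 = 7140, Σt^2·t^3 = 52668, Σt^3·t^3 = 395484, Σt^2·v = -126743, Σt^3·v = -948773.)
det = 7140·395484 − 52668² = 49837536.
m = ((-126743)·395484 − 52668·(-948773))/49837536 = -6452177/2076564; c = (7140·(-948773) − 52668·(-126743))/49837536 = -294461/148326.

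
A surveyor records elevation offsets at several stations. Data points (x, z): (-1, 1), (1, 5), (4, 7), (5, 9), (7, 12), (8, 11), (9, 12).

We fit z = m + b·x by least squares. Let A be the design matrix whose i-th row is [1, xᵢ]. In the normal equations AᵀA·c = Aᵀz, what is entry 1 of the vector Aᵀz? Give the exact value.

Entry 1 ↔ basis 1, so (Aᵀz)_{1} = Σᵢ zᵢ = (1)·(1) + (1)·(5) + (1)·(7) + (1)·(9) + (1)·(12) + (1)·(11) + (1)·(12) = 57.

57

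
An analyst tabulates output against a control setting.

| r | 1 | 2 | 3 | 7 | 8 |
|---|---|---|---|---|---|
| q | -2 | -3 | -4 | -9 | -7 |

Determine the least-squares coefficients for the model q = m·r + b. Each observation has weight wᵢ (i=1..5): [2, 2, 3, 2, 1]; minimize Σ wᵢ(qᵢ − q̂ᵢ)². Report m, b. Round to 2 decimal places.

m = -0.97, b = -1.12

The normal system XᵀWX·[m, b]ᵀ = XᵀWq is [[199, 37]; [37, 10]]·[m, b]ᵀ = [-234, -47]ᵀ.
det = 199·10 − 37² = 621.
m = ((-234)·10 − 37·(-47))/621 = -601/621; b = (199·(-47) − 37·(-234))/621 = -695/621.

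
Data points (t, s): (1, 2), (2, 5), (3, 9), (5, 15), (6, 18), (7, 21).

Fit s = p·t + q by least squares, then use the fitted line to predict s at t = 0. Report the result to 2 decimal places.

ŝ = -1.05

Normal-equation sums: Σt·t = 124, Σt = 24, Σ1 = 6.
And Σt·s = 369, Σs = 70.
XᵀX·[p, q]ᵀ = Xᵀs becomes [[124, 24]; [24, 6]]·[p, q]ᵀ = [369, 70]ᵀ.
Δ = 124·6 − 24² = 168.
p = (369·6 − 24·70)/168 = 89/28; q = (124·70 − 24·369)/168 = -22/21.
At t = 0: ŝ = (89/28)·(0) + (-22/21)·(1) = -22/21.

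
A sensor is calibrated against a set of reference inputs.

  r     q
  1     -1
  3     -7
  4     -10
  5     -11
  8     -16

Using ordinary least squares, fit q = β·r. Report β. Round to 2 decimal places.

Compute the Gram sums: Σr·r = 115.
Right-hand side: Σr·q = -245.
MᵀM·[β]ᵀ = Mᵀq becomes [[115]]·[β]ᵀ = [-245]ᵀ.
β = (-245)/115 = -2.13043.

β = -2.13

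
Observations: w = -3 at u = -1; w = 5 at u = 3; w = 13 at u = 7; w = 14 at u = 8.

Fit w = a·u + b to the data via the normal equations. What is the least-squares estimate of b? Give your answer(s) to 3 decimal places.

Entries of XᵀX: Σu·u = 123, Σu = 17, Σ1 = 4.
Moment sums: Σu·w = 221, Σw = 29.
Eliminating b: 4·(row 1) − 17·(row 2) gives 203·a = 4·221 − 17·29 = 391, so a = 391/203.
Then b = (29 − 17·(391/203))/4 = -190/203.

b = -0.936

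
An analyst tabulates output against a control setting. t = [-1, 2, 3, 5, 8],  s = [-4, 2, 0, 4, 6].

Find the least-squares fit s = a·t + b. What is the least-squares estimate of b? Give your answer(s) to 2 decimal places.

b = -2.07

The normal equations are: 103·a + 17·b = 76;  17·a + 5·b = 8.
(Σt·t = 103, Σt = 17, Σ1 = 5, Σt·s = 76, Σs = 8.)
Eliminating b: 5·(row 1) − 17·(row 2) gives 226·a = 5·76 − 17·8 = 244, so a = 122/113.
Then b = (8 − 17·(122/113))/5 = -234/113.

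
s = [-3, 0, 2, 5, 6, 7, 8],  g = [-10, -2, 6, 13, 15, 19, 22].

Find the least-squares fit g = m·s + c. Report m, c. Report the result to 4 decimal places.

The normal equations are: 187·m + 25·c = 506;  25·m + 7·c = 63.
Δ = 187·7 − 25² = 684.
m = (506·7 − 25·63)/684 = 1967/684; c = (187·63 − 25·506)/684 = -869/684.

m = 2.8757, c = -1.2705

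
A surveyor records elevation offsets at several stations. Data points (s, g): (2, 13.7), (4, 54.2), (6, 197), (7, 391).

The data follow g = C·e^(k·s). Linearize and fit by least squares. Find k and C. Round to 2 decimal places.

k = 0.67, C = 3.66

Linearized form: ln g = k·s + ln C. From the 4 transformed points,
XᵀX = [[105.0000, 19.0000]; [19.0000, 4]], rhs = [94.6857, 17.8620]ᵀ  (here Σs = 19.0000, Σ(s)² = 105.0000, Σln g = 17.8620, Σs·ln g = 94.6857).
Δ = 105.0000·4 − (19.0000)² = 59.0000; k = (94.6857·4 − 19.0000·17.8620)/59.0000 = 0.66720, ln C = (105.0000·17.8620 − 19.0000·94.6857)/59.0000 = 1.29628, so C = exp(1.29628) = 3.65568.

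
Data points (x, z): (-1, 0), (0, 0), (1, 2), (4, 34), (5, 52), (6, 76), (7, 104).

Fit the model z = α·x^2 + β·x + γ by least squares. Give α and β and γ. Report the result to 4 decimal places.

α = 2.0716, β = 0.3997, γ = -0.8516

Setting ∂/∂α … = 0 gives: 4580·α + 748·β + 128·γ = 9678;  748·α + 128·β + 22·γ = 1582;  128·α + 22·β + 7·γ = 268.
Solving the 3×3 system (Gaussian elimination) gives α = 1591/768, β = 307/768, γ = -109/128.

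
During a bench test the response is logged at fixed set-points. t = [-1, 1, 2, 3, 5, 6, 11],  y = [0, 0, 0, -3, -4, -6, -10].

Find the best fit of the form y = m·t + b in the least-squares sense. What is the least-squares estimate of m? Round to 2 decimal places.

Entries of AᵀA: Σt·t = 197, Σt = 27, Σ1 = 7.
Right-hand side: Σt·y = -175, Σy = -23.
So AᵀA·[m, b]ᵀ = Aᵀy: [[197, 27]; [27, 7]]·[m, b]ᵀ = [-175, -23]ᵀ.
det = 197·7 − 27² = 650.
m = ((-175)·7 − 27·(-23))/650 = -302/325; b = (197·(-23) − 27·(-175))/650 = 97/325.

m = -0.93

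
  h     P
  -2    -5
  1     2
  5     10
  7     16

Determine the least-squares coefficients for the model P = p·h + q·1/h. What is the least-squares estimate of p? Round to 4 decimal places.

Setting ∂/∂p … = 0 gives: 79·p + 4·q = 174;  4·p + (6421/4900)·q = 123/14.
Eliminating q: (6421/4900)·(row 1) − 4·(row 2) gives (428859/4900)·p = (6421/4900)·174 − 4·(123/14) = 472527/2450, so p = 105006/47651.
Then q = ((123/14) − 4·(105006/47651))/(6421/4900) = -1050/47651.

p = 2.2036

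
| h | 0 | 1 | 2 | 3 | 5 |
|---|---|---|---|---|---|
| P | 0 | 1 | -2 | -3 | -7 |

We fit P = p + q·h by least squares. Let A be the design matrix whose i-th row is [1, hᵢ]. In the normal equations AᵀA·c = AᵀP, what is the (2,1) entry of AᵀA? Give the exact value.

Row 2 ↔ basis h, column 1 ↔ basis 1, so (AᵀA)_{2,1} = Σᵢ h = (0)·(1) + (1)·(1) + (2)·(1) + (3)·(1) + (5)·(1) = 11.

11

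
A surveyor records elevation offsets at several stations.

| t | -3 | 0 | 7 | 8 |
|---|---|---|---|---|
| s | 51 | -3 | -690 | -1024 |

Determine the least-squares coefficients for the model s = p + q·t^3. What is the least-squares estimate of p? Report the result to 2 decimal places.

Compute the Gram sums: Σ1 = 4, Σt^3 = 828, Σt^3·t^3 = 380522.
For Xᵀs: Σs = -1666, Σt^3·s = -762335.
Δ = 4·380522 − 828² = 836504.
p = ((-1666)·380522 − 828·(-762335))/836504 = -342034/104563; q = (4·(-762335) − 828·(-1666))/836504 = -417473/209126.

p = -3.27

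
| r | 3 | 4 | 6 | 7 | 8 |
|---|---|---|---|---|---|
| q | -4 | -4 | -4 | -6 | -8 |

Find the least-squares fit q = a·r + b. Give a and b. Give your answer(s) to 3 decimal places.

a = -0.721, b = -1.163

From the data, Σr·r = 174, Σr = 28, Σ1 = 5.
Right-hand side: Σr·q = -158, Σq = -26.
Eliminating b: 5·(row 1) − 28·(row 2) gives 86·a = 5·(-158) − 28·(-26) = -62, so a = -31/43.
Then b = ((-26) − 28·(-31/43))/5 = -50/43.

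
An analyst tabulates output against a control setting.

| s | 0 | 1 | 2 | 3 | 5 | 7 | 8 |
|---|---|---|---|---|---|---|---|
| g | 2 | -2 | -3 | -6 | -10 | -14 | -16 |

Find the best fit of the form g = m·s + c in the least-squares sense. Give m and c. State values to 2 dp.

m = -2.16, c = 1.04

From the data, Σs·s = 152, Σs = 26, Σ1 = 7.
And Σs·g = -302, Σg = -49.
So MᵀM·[m, c]ᵀ = Mᵀg: [[152, 26]; [26, 7]]·[m, c]ᵀ = [-302, -49]ᵀ.
Δ = 152·7 − 26² = 388.
m = ((-302)·7 − 26·(-49))/388 = -210/97; c = (152·(-49) − 26·(-302))/388 = 101/97.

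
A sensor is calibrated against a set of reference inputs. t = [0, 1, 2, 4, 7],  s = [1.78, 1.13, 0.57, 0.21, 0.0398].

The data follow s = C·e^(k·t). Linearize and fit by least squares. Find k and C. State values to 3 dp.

k = -0.545, C = 1.818

Taking logs, ln s = k·t + ln C, so regress ln s on t.
AᵀA = [[70.0000, 14.0000]; [14.0000, 5]], rhs = [-29.8118, -4.6478]ᵀ  (here Σt = 14.0000, Σ(t)² = 70.0000, Σln s = -4.6478, Σt·ln s = -29.8118).
Δ = 70.0000·5 − (14.0000)² = 154.0000; k = (-29.8118·5 − 14.0000·-4.6478)/154.0000 = -0.54539, ln C = (70.0000·-4.6478 − 14.0000·-29.8118)/154.0000 = 0.59752, so C = exp(0.59752) = 1.81760.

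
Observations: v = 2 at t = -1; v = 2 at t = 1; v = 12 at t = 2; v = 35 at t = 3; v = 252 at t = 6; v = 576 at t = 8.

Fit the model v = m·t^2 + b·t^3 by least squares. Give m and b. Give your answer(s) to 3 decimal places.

m = 0.971, b = 1.004

Forming XᵀX = [[5491, 40819]; [40819, 309595]] and Xᵀv = [46303, 350385]ᵀ gives XᵀX·[m, b]ᵀ = Xᵀv.
det = 5491·309595 − 40819² = 33795384.
m = (46303·309595 − 40819·350385)/33795384 = 16405985/16897692; b = (5491·350385 − 40819·46303)/33795384 = 16960939/16897692.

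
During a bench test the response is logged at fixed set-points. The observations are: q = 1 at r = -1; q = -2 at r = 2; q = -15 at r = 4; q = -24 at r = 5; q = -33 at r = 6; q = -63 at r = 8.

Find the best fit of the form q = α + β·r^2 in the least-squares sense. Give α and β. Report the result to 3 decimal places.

α = 1.847, β = -1.007

AᵀA·[α, β]ᵀ = Aᵀq reads: 6·α + 146·β = -136;  146·α + 6290·β = -6067.
Eliminating β: 6290·(row 1) − 146·(row 2) gives 16424·α = 6290·(-136) − 146·(-6067) = 30342, so α = 15171/8212.
Then β = ((-6067) − 146·(15171/8212))/6290 = -8273/8212.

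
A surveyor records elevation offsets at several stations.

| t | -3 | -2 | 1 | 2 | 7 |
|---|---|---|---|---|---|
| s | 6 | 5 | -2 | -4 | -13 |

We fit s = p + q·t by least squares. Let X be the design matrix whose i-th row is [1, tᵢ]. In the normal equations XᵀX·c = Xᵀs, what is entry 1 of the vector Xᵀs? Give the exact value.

-8

Entry 1 ↔ basis 1, so (Xᵀs)_{1} = Σᵢ sᵢ = (1)·(6) + (1)·(5) + (1)·(-2) + (1)·(-4) + (1)·(-13) = -8.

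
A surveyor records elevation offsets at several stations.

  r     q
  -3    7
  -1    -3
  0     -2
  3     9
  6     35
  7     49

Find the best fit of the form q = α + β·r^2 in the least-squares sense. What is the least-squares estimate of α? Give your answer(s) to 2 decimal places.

Sums needed: Σ1 = 6, Σr^2 = 104, Σr^2·r^2 = 3860.
Right-hand side: Σq = 95, Σr^2·q = 3802.
So XᵀX·[α, β]ᵀ = Xᵀq: [[6, 104]; [104, 3860]]·[α, β]ᵀ = [95, 3802]ᵀ.
Determinant 6·3860 − 104² = 12344.
α = (95·3860 − 104·3802)/12344 = -7177/3086; β = (6·3802 − 104·95)/12344 = 3233/3086.

α = -2.33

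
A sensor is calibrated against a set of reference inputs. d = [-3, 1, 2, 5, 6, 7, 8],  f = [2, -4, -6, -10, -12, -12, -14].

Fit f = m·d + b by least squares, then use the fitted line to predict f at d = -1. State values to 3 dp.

The normal system MᵀM·[m, b]ᵀ = Mᵀf is [[188, 26]; [26, 7]]·[m, b]ᵀ = [-340, -56]ᵀ.
Determinant 188·7 − 26² = 640.
m = ((-340)·7 − 26·(-56))/640 = -231/160; b = (188·(-56) − 26·(-340))/640 = -211/80.
At d = -1: f̂ = (-231/160)·(-1) + (-211/80)·(1) = -191/160.

f̂ = -1.194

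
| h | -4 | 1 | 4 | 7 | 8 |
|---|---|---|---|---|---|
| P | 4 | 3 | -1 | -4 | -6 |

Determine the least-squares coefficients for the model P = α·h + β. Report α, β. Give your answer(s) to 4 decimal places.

α = -0.8460, β = 1.9072

MᵀM·[α, β]ᵀ = MᵀP reads: 146·α + 16·β = -93;  16·α + 5·β = -4.
(Σh·h = 146, Σh = 16, Σ1 = 5, Σh·P = -93, ΣP = -4.)
Eliminating β: 5·(row 1) − 16·(row 2) gives 474·α = 5·(-93) − 16·(-4) = -401, so α = -401/474.
Then β = ((-4) − 16·(-401/474))/5 = 452/237.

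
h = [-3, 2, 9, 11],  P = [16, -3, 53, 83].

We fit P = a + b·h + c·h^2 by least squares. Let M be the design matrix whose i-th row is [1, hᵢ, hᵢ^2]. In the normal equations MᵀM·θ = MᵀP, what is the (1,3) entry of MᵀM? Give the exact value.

Row 1 ↔ basis 1, column 3 ↔ basis h^2, so (MᵀM)_{1,3} = Σᵢ h^2 = (1)·(9) + (1)·(4) + (1)·(81) + (1)·(121) = 215.

215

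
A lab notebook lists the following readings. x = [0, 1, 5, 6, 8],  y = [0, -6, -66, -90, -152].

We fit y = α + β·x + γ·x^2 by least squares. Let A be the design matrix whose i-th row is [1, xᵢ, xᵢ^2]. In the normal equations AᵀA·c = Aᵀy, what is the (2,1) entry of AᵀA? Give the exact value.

20

Row 2 ↔ basis x, column 1 ↔ basis 1, so (AᵀA)_{2,1} = Σᵢ x = (0)·(1) + (1)·(1) + (5)·(1) + (6)·(1) + (8)·(1) = 20.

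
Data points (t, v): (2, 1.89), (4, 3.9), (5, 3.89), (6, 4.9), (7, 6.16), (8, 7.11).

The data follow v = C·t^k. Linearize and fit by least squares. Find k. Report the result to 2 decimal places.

k = 0.92

Let Y = ln v. Fitting Y = k·ln t + ln C by least squares:
Σln t = 9.5060, Σ(ln t)² = 16.3136, Σln v = 8.7248, Σln t·ln v = 14.9784.
Equations: 16.3136·k + 9.5060·ln C = 14.9784;  9.5060·k + 6·ln C = 8.7248.
Solving (det = 7.5177): k = 0.92219, ln C = -0.00692.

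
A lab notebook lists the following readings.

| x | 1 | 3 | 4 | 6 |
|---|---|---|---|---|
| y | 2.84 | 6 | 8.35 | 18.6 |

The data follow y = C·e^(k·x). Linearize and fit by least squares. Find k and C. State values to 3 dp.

Let Y = ln y. Fitting Y = k·x + ln C by least squares:
Sums: Σx = 14.0000, Σ(x)² = 62.0000, Σln y = 7.8810, Σx·ln y = 32.4471.
Normal system: [[62.0000, 14.0000]; [14.0000, 4]]·[k, ln C]ᵀ = [32.4471, 7.8810]ᵀ.
Slope k = (n·Σx·ln y − Σx·Σln y)/(n·Σ(x)² − (Σx)²) = (4·32.4471 − 14.0000·7.8810)/52.0000 = 0.37413; ln C = (Σln y − k·Σx)/n = 0.66080, so C = exp(0.66080) = 1.93635.

k = 0.374, C = 1.936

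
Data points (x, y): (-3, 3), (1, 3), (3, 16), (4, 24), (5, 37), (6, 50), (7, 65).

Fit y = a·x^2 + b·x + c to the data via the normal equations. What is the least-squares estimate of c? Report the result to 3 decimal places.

c = -0.005

The normal system AᵀA·[a, b, c]ᵀ = Aᵀy is [[4741, 749, 145]; [749, 145, 23]; [145, 23, 7]]·[a, b, c]ᵀ = [6468, 1078, 198]ᵀ.
Row-reducing yields a = 65/63, b = 398/189, c = -1/189.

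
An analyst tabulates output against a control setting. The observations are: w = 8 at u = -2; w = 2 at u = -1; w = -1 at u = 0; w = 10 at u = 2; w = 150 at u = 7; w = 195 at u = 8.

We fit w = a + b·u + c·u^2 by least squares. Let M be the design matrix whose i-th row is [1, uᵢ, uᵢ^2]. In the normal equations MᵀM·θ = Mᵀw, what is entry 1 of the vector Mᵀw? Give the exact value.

364

Entry 1 ↔ basis 1, so (Mᵀw)_{1} = Σᵢ wᵢ = (1)·(8) + (1)·(2) + (1)·(-1) + (1)·(10) + (1)·(150) + (1)·(195) = 364.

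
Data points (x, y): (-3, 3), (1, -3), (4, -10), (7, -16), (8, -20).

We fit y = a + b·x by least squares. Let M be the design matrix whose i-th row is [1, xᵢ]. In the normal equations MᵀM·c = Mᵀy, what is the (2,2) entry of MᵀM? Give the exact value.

139

Row 2 ↔ basis x, column 2 ↔ basis x, so (MᵀM)_{2,2} = Σᵢ (x)·(x) = (-3)·(-3) + (1)·(1) + (4)·(4) + (7)·(7) + (8)·(8) = 139.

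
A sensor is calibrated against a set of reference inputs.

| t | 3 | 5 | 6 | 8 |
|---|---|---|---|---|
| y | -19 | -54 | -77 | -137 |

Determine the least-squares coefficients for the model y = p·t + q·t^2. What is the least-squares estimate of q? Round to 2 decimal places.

XᵀX·[p, q]ᵀ = Xᵀy reads: 134·p + 880·q = -1885;  880·p + 6098·q = -13061.
det = 134·6098 − 880² = 42732.
p = ((-1885)·6098 − 880·(-13061))/42732 = -175/7122; q = (134·(-13061) − 880·(-1885))/42732 = -15229/7122.

q = -2.14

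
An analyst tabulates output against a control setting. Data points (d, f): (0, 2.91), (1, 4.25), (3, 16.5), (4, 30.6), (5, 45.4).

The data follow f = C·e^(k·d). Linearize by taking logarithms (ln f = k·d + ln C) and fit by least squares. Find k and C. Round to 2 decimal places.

k = 0.58, C = 2.73

Taking logs, ln f = k·d + ln C, so regress ln f on d.
Σd = 13.0000, Σ(d)² = 51.0000, Σln f = 12.5549, Σd·ln f = 42.6186.
Equations: 51.0000·k + 13.0000·ln C = 42.6186;  13.0000·k + 5·ln C = 12.5549.
Solving (det = 86.0000): k = 0.57998, ln C = 1.00303, so C = exp(1.00303) = 2.72654.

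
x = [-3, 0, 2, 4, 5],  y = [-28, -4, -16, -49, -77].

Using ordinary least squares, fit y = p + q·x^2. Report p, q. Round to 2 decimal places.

p = -3.46, q = -2.90

AᵀA·[p, q]ᵀ = Aᵀy reads: 5·p + 54·q = -174;  54·p + 978·q = -3025.
(Σ1 = 5, Σx^2 = 54, Σx^2·x^2 = 978, Σy = -174, Σx^2·y = -3025.)
det = 5·978 − 54² = 1974.
p = ((-174)·978 − 54·(-3025))/1974 = -1137/329; q = (5·(-3025) − 54·(-174))/1974 = -5729/1974.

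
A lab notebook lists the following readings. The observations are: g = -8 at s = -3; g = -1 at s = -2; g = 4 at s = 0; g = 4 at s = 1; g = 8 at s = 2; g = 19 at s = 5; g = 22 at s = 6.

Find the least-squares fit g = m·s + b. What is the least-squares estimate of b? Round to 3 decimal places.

Compute the Gram sums: Σs·s = 79, Σs = 9, Σ1 = 7.
Moment sums: Σs·g = 273, Σg = 48.
So AᵀA·[m, b]ᵀ = Aᵀg: [[79, 9]; [9, 7]]·[m, b]ᵀ = [273, 48]ᵀ.
Δ = 79·7 − 9² = 472.
m = (273·7 − 9·48)/472 = 1479/472; b = (79·48 − 9·273)/472 = 1335/472.

b = 2.828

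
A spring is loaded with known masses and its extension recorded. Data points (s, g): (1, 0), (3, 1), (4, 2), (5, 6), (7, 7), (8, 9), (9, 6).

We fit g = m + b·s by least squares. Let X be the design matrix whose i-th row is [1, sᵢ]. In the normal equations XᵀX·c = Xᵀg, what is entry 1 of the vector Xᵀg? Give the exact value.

31

Entry 1 ↔ basis 1, so (Xᵀg)_{1} = Σᵢ gᵢ = (1)·(0) + (1)·(1) + (1)·(2) + (1)·(6) + (1)·(7) + (1)·(9) + (1)·(6) = 31.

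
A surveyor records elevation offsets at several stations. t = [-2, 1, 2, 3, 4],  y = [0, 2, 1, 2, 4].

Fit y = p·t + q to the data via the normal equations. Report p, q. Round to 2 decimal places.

p = 0.55, q = 0.92

XᵀX·[p, q]ᵀ = Xᵀy reads: 34·p + 8·q = 26;  8·p + 5·q = 9.
(Σt·t = 34, Σt = 8, Σ1 = 5, Σt·y = 26, Σy = 9.)
det = 34·5 − 8² = 106.
p = (26·5 − 8·9)/106 = 29/53; q = (34·9 − 8·26)/106 = 49/53.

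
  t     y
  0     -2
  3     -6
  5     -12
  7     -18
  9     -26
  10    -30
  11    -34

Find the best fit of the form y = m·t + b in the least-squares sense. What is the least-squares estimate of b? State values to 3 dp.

Normal-equation sums: Σt·t = 385, Σt = 45, Σ1 = 7.
Right-hand side: Σt·y = -1112, Σy = -128.
Determinant 385·7 − 45² = 670.
m = ((-1112)·7 − 45·(-128))/670 = -1012/335; b = (385·(-128) − 45·(-1112))/670 = 76/67.

b = 1.134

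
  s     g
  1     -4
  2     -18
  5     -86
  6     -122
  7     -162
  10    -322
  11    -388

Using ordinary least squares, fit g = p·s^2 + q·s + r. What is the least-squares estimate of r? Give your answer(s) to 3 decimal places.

r = 0.127

Entries of XᵀX: Σs^2·s^2 = 28980, Σs^2·s = 3024, Σs^2 = 336, Σs·s = 336, Σs = 42, Σ1 = 7.
Moment sums: Σs^2·g = -93704, Σs·g = -9824, Σg = -1102.
Inverting the 3×3 Gram matrix, [p, q, r]ᵀ = [-566/189, -145/63, 8/63]ᵀ.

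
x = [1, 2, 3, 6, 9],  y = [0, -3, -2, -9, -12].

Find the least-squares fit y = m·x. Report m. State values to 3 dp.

Entries of AᵀA: Σx·x = 131.
And Σx·y = -174.
AᵀA·[m]ᵀ = Aᵀy becomes [[131]]·[m]ᵀ = [-174]ᵀ.
m = (-174)/131 = -1.32824.

m = -1.328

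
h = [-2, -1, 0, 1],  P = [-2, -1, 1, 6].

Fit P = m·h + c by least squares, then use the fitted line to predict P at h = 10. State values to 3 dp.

P̂ = 28.300

From the data, Σh·h = 6, Σh = -2, Σ1 = 4.
And Σh·P = 11, ΣP = 4.
So MᵀM·[m, c]ᵀ = MᵀP: [[6, -2]; [-2, 4]]·[m, c]ᵀ = [11, 4]ᵀ.
Eliminating c: 4·(row 1) − (-2)·(row 2) gives 20·m = 4·11 − (-2)·4 = 52, so m = 13/5.
Then c = (4 − (-2)·(13/5))/4 = 23/10.
At h = 10: P̂ = (13/5)·(10) + (23/10)·(1) = 283/10.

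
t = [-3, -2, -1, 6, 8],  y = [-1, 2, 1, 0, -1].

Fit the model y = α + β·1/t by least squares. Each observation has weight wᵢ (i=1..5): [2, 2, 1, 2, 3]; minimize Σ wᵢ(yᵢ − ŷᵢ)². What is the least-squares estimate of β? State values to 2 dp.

β = -1.88

XᵀWX·[α, β]ᵀ = XᵀWy reads: 10·α + (-47/24)·β = 0;  (-47/24)·α + (1051/576)·β = -65/24.
(Σwᵢ·1 = 10, Σwᵢ·1/t = -47/24, Σwᵢ·1/t·1/t = 1051/576, Σwᵢ·y = 0, Σwᵢ·1/t·y = -65/24.)
Determinant 10·(1051/576) − (-47/24)² = 2767/192.
α = (0·(1051/576) − (-47/24)·(-65/24))/(2767/192) = -3055/8301; β = (10·(-65/24) − (-47/24)·0)/(2767/192) = -5200/2767.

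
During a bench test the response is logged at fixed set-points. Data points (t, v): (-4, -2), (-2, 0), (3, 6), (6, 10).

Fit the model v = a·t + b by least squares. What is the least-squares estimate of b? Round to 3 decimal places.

b = 2.598

Compute the Gram sums: Σt·t = 65, Σt = 3, Σ1 = 4.
For Mᵀv: Σt·v = 86, Σv = 14.
MᵀM·[a, b]ᵀ = Mᵀv becomes [[65, 3]; [3, 4]]·[a, b]ᵀ = [86, 14]ᵀ.
det = 65·4 − 3² = 251.
a = (86·4 − 3·14)/251 = 302/251; b = (65·14 − 3·86)/251 = 652/251.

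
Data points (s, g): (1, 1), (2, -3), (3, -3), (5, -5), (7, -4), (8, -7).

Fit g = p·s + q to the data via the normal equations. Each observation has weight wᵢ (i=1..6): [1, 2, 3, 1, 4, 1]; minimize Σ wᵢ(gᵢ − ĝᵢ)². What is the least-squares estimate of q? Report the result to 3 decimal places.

Setting ∂/∂p … = 0 gives: 321·p + 55·q = -231;  55·p + 12·q = -42.
(Σwᵢ·s·s = 321, Σwᵢ·s = 55, Σwᵢ·1 = 12, Σwᵢ·s·g = -231, Σwᵢ·g = -42.)
Determinant 321·12 − 55² = 827.
p = ((-231)·12 − 55·(-42))/827 = -462/827; q = (321·(-42) − 55·(-231))/827 = -777/827.

q = -0.940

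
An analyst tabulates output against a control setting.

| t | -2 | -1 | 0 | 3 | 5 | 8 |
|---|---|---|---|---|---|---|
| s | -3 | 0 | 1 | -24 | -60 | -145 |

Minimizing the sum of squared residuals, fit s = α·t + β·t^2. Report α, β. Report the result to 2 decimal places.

Forming AᵀA = [[103, 655]; [655, 4819]] and Aᵀs = [-1526, -11008]ᵀ gives AᵀA·[α, β]ᵀ = Aᵀs.
Determinant 103·4819 − 655² = 67332.
α = ((-1526)·4819 − 655·(-11008))/67332 = -71777/33666; β = (103·(-11008) − 655·(-1526))/67332 = -67147/33666.

α = -2.13, β = -1.99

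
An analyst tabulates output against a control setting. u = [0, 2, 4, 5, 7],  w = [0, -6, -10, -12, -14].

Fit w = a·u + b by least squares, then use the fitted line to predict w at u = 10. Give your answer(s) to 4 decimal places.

Normal-equation sums: Σu·u = 94, Σu = 18, Σ1 = 5.
Right-hand side: Σu·w = -210, Σw = -42.
Eliminating b: 5·(row 1) − 18·(row 2) gives 146·a = 5·(-210) − 18·(-42) = -294, so a = -147/73.
Then b = ((-42) − 18·(-147/73))/5 = -84/73.
At u = 10: ŵ = (-147/73)·(10) + (-84/73)·(1) = -1554/73.

ŵ = -21.2877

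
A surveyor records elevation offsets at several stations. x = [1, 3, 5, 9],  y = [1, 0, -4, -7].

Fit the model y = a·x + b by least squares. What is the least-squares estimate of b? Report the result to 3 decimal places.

b = 2.257

From the data, Σx·x = 116, Σx = 18, Σ1 = 4.
Moment sums: Σx·y = -82, Σy = -10.
Normal equations: [[116, 18]; [18, 4]]·[a, b]ᵀ = [-82, -10]ᵀ.
Eliminating b: 4·(row 1) − 18·(row 2) gives 140·a = 4·(-82) − 18·(-10) = -148, so a = -37/35.
Then b = ((-10) − 18·(-37/35))/4 = 79/35.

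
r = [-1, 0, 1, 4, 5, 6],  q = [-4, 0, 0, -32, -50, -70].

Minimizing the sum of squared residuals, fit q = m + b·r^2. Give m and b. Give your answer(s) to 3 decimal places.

m = -0.195, b = -1.960

The normal system AᵀA·[m, b]ᵀ = Aᵀq is [[6, 79]; [79, 2179]]·[m, b]ᵀ = [-156, -4286]ᵀ.
Δ = 6·2179 − 79² = 6833.
m = ((-156)·2179 − 79·(-4286))/6833 = -1330/6833; b = (6·(-4286) − 79·(-156))/6833 = -13392/6833.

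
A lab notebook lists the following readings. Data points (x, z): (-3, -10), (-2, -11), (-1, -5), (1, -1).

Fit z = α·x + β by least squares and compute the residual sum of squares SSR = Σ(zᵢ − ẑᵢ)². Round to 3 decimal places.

Setting ∂/∂α … = 0 gives: 15·α + (-5)·β = 56;  (-5)·α + 4·β = -27.
Determinant 15·4 − (-5)² = 35.
α = (56·4 − (-5)·(-27))/35 = 89/35; β = (15·(-27) − (-5)·56)/35 = -25/7.
Residuals: 6/5, -82/35, 39/35, 1/35; SSR = 286/35.

SSR = 8.171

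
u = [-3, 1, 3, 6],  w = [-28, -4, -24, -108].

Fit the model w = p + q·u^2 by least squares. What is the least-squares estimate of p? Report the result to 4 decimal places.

p = 0.1864

Setting ∂/∂p … = 0 gives: 4·p + 55·q = -164;  55·p + 1459·q = -4360.
Δ = 4·1459 − 55² = 2811.
p = ((-164)·1459 − 55·(-4360))/2811 = 524/2811; q = (4·(-4360) − 55·(-164))/2811 = -8420/2811.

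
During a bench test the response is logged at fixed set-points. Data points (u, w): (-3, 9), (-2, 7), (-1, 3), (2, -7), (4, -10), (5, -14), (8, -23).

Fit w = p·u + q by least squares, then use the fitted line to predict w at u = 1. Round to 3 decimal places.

ŵ = -2.512

The normal system MᵀM·[p, q]ᵀ = Mᵀw is [[123, 13]; [13, 7]]·[p, q]ᵀ = [-352, -35]ᵀ.
Determinant 123·7 − 13² = 692.
p = ((-352)·7 − 13·(-35))/692 = -2009/692; q = (123·(-35) − 13·(-352))/692 = 271/692.
At u = 1: ŵ = (-2009/692)·(1) + (271/692)·(1) = -869/346.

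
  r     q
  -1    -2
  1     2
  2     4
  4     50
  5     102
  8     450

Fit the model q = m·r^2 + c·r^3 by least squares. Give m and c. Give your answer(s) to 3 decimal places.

m = -0.817, c = 0.981

Sums needed: Σr^2·r^2 = 4995, Σr^2·r^3 = 36949, Σr^3·r^3 = 281931.
And Σr^2·q = 32166, Σr^3·q = 246386.
So AᵀA·[m, c]ᵀ = Aᵀq: [[4995, 36949]; [36949, 281931]]·[m, c]ᵀ = [32166, 246386]ᵀ.
Δ = 4995·281931 − 36949² = 43016744.
m = (32166·281931 − 36949·246386)/43016744 = -4390471/5377093; c = (4995·246386 − 36949·32166)/43016744 = 5274567/5377093.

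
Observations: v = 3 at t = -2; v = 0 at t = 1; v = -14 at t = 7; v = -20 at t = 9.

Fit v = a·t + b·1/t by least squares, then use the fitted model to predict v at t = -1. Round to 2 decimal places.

Compute the Gram sums: Σt·t = 135, Σt·1/t = 4, Σ1/t·1/t = 20365/15876.
And Σt·v = -284, Σ1/t·v = -103/18.
det = 135·(20365/15876) − 4² = 92417/588.
a = ((-284)·(20365/15876) − 4·(-103/18))/(92417/588) = -5420276/2495259; b = (135·(-103/18) − 4·(-284))/(92417/588) = 213738/92417.
At t = -1: v̂ = (-5420276/2495259)·(-1) + (213738/92417)·(-1) = -350650/2495259.

v̂ = -0.14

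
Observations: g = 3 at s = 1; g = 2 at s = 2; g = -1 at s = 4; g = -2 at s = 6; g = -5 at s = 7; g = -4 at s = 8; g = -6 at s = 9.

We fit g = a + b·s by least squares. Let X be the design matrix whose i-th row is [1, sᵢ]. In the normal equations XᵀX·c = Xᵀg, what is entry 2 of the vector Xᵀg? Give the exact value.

-130

Entry 2 ↔ basis s, so (Xᵀg)_{2} = Σᵢ (s)·gᵢ = (1)·(3) + (2)·(2) + (4)·(-1) + (6)·(-2) + (7)·(-5) + (8)·(-4) + (9)·(-6) = -130.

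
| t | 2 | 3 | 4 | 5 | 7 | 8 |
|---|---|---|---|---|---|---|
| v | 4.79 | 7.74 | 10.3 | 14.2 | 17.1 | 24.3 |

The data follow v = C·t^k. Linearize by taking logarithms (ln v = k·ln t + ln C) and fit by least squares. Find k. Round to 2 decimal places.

k = 1.11

Taking logs, ln v = k·ln t + ln C, so regress ln v on ln t.
Σln t = 8.8128, Σ(ln t)² = 14.3101, Σln v = 14.6279, Σln t·ln v = 22.9963.
Equations: 14.3101·k + 8.8128·ln C = 22.9963;  8.8128·k + 6·ln C = 14.6279.
Solving (det = 8.1947): k = 1.10617, ln C = 0.81323.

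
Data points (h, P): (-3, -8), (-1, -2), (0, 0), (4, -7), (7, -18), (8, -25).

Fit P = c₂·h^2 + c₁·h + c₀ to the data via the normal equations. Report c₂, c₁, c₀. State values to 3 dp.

c₂ = -0.461, c₁ = 0.715, c₀ = -1.106

Sums needed: Σh^2·h^2 = 6835, Σh^2·h = 891, Σh^2 = 139, Σh·h = 139, Σh = 15, Σ1 = 6.
Moment sums: Σh^2·P = -2668, Σh·P = -328, ΣP = -60.
So XᵀX·[c₂, c₁, c₀]ᵀ = XᵀP: [[6835, 891, 139]; [891, 139, 15]; [139, 15, 6]]·[c₂, c₁, c₀]ᵀ = [-2668, -328, -60]ᵀ.
Inverting the 3×3 Gram matrix, [c₂, c₁, c₀]ᵀ = [-49461/107270, 76729/107270, -59338/53635]ᵀ.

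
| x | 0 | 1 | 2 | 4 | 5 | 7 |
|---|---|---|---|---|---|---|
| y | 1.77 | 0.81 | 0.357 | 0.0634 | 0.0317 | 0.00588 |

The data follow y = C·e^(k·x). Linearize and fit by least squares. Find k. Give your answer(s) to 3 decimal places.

Linearized form: ln y = k·x + ln C. From the 6 transformed points,
Σx = 19.0000, Σ(x)² = 95.0000, Σln y = -12.0157, Σx·ln y = -66.5145.
Equations: 95.0000·k + 19.0000·ln C = -66.5145;  19.0000·k + 6·ln C = -12.0157.
Solving (det = 209.0000): k = -0.81717, ln C = 0.58510.

k = -0.817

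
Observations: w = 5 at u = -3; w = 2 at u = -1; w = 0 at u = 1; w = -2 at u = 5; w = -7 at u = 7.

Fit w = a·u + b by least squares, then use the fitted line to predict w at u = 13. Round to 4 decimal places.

ŵ = -12.1860

Entries of XᵀX: Σu·u = 85, Σu = 9, Σ1 = 5.
For Xᵀw: Σu·w = -76, Σw = -2.
det = 85·5 − 9² = 344.
a = ((-76)·5 − 9·(-2))/344 = -181/172; b = (85·(-2) − 9·(-76))/344 = 257/172.
At u = 13: ŵ = (-181/172)·(13) + (257/172)·(1) = -524/43.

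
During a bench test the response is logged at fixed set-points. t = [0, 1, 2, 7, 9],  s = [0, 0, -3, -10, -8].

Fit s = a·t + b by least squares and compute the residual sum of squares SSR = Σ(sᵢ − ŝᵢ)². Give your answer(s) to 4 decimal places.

SSR = 10.7357

Normal-equation sums: Σt·t = 135, Σt = 19, Σ1 = 5.
Moment sums: Σt·s = -148, Σs = -21.
Eliminating b: 5·(row 1) − 19·(row 2) gives 314·a = 5·(-148) − 19·(-21) = -341, so a = -341/314.
Then b = ((-21) − 19·(-341/314))/5 = -23/314.
Residuals: 23/314, 182/157, -237/314, -365/157, 290/157; SSR = 3371/314.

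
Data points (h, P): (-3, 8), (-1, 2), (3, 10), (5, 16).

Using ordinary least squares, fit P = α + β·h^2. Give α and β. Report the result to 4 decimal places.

The normal equations are: 4·α + 44·β = 36;  44·α + 788·β = 564.
(Σ1 = 4, Σh^2 = 44, Σh^2·h^2 = 788, ΣP = 36, Σh^2·P = 564.)
Eliminating β: 788·(row 1) − 44·(row 2) gives 1216·α = 788·36 − 44·564 = 3552, so α = 111/38.
Then β = (564 − 44·(111/38))/788 = 21/38.

α = 2.9211, β = 0.5526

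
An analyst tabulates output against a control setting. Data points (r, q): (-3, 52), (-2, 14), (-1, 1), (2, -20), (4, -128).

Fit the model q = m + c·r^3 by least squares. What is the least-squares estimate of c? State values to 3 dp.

Setting ∂/∂m … = 0 gives: 5·m + 36·c = -81;  36·m + 4954·c = -9869.
(Σ1 = 5, Σr^3 = 36, Σr^3·r^3 = 4954, Σq = -81, Σr^3·q = -9869.)
Δ = 5·4954 − 36² = 23474.
m = ((-81)·4954 − 36·(-9869))/23474 = -22995/11737; c = (5·(-9869) − 36·(-81))/23474 = -46429/23474.

c = -1.978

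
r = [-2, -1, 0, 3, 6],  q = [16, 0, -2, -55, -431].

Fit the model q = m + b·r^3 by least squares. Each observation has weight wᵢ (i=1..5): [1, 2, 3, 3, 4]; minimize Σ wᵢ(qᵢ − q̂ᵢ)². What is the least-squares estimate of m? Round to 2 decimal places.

From the data, Σwᵢ·1 = 13, Σwᵢ·r^3 = 935, Σwᵢ·r^3·r^3 = 188877.
Moment sums: Σwᵢ·q = -1879, Σwᵢ·r^3·q = -376967.
Eliminating b: 188877·(row 1) − 935·(row 2) gives 1581176·m = 188877·(-1879) − 935·(-376967) = -2435738, so m = -1217869/790588.
Then b = ((-376967) − 935·(-1217869/790588))/188877 = -1571853/790588.

m = -1.54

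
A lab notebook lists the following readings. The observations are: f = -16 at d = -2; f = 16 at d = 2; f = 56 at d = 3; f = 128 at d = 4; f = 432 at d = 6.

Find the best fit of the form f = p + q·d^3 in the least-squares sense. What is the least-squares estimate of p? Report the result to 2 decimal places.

p = 0.53

The normal equations are: 5·p + 307·q = 616;  307·p + 51609·q = 103272.
(Σ1 = 5, Σd^3 = 307, Σd^3·d^3 = 51609, Σf = 616, Σd^3·f = 103272.)
Δ = 5·51609 − 307² = 163796.
p = (616·51609 − 307·103272)/163796 = 21660/40949; q = (5·103272 − 307·616)/163796 = 81812/40949.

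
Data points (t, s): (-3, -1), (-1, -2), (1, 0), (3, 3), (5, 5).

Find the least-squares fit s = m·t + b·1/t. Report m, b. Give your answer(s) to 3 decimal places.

With design matrix X, XᵀX = [[45, 5]; [5, 509/225]] and Xᵀs = [39, 13/3]ᵀ.
Eliminating b: (509/225)·(row 1) − 5·(row 2) gives (384/5)·m = (509/225)·39 − 5·(13/3) = 1664/25, so m = 13/15.
Then b = ((13/3) − 5·(13/15))/(509/225) = 0.

m = 0.867, b = 0.000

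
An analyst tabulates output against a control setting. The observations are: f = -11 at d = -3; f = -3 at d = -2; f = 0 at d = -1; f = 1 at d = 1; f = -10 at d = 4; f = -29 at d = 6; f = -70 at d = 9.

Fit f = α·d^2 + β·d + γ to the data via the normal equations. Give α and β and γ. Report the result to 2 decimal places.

α = -0.99, β = 0.93, γ = 1.66

From the data, Σd^2·d^2 = 8212, Σd^2·d = 974, Σd^2 = 148, Σd·d = 148, Σd = 14, Σ1 = 7.
Moment sums: Σd^2·f = -6984, Σd·f = -804, Σf = -122.
Solving the 3×3 system (Gaussian elimination) gives α = -86840/87651, β = 81608/87651, γ = 145198/87651.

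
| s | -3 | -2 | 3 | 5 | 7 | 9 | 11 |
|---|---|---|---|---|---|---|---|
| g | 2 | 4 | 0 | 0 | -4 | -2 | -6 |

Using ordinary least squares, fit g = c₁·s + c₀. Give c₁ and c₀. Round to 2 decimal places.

c₁ = -0.59, c₀ = 1.68

From the data, Σs·s = 298, Σs = 30, Σ1 = 7.
And Σs·g = -126, Σg = -6.
So AᵀA·[c₁, c₀]ᵀ = Aᵀg: [[298, 30]; [30, 7]]·[c₁, c₀]ᵀ = [-126, -6]ᵀ.
Δ = 298·7 − 30² = 1186.
c₁ = ((-126)·7 − 30·(-6))/1186 = -351/593; c₀ = (298·(-6) − 30·(-126))/1186 = 996/593.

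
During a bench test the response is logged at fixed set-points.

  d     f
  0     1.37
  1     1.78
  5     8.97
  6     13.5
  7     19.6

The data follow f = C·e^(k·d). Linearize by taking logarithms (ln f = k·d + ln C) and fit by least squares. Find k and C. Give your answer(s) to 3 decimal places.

Taking logs, ln f = k·d + ln C, so regress ln f on d.
XᵀX = [[111.0000, 19.0000]; [19.0000, 5]], rhs = [47.9909, 8.6635]ᵀ  (here Σd = 19.0000, Σ(d)² = 111.0000, Σln f = 8.6635, Σd·ln f = 47.9909).
Δ = 111.0000·5 − (19.0000)² = 194.0000; k = (47.9909·5 − 19.0000·8.6635)/194.0000 = 0.38839, ln C = (111.0000·8.6635 − 19.0000·47.9909)/194.0000 = 0.25683, so C = exp(0.25683) = 1.29282.

k = 0.388, C = 1.293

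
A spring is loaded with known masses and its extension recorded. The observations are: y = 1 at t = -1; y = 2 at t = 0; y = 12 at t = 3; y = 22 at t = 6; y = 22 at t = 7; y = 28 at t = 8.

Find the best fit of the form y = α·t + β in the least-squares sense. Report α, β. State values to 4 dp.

Entries of XᵀX: Σt·t = 159, Σt = 23, Σ1 = 6.
For Xᵀy: Σt·y = 545, Σy = 87.
Normal equations: [[159, 23]; [23, 6]]·[α, β]ᵀ = [545, 87]ᵀ.
Determinant 159·6 − 23² = 425.
α = (545·6 − 23·87)/425 = 1269/425; β = (159·87 − 23·545)/425 = 1298/425.

α = 2.9859, β = 3.0541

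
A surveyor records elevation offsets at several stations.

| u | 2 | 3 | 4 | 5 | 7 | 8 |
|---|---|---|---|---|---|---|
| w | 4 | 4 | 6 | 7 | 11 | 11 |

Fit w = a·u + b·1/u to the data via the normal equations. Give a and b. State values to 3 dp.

a = 1.409, b = 1.455

Setting ∂/∂a … = 0 gives: 167·a + 6·b = 244;  6·a + (352549/705600)·b = 7711/840.
(Σu·u = 167, Σu·1/u = 6, Σ1/u·1/u = 352549/705600, Σu·w = 244, Σ1/u·w = 7711/840.)
Eliminating b: (352549/705600)·(row 1) − 6·(row 2) gives (33474083/705600)·a = (352549/705600)·244 − 6·(7711/840) = 11789629/176400, so a = 47158516/33474083.
Then b = ((7711/840) − 6·(47158516/33474083))/(352549/705600) = 48700680/33474083.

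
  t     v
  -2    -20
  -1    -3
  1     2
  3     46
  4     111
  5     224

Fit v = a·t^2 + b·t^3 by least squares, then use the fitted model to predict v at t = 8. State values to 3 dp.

Compute the Gram sums: Σt^2·t^2 = 980, Σt^2·t^3 = 4360, Σt^3·t^3 = 20516.
Right-hand side: Σt^2·v = 7709, Σt^3·v = 36511.
Normal equations: [[980, 4360]; [4360, 20516]]·[a, b]ᵀ = [7709, 36511]ᵀ.
Eliminating b: 20516·(row 1) − 4360·(row 2) gives 1096080·a = 20516·7709 − 4360·36511 = -1030116, so a = -85843/91340.
Then b = (36511 − 4360·(-85843/91340))/20516 = 36159/18268.
At t = 8: v̂ = (-85843/91340)·(64) + (36159/18268)·(512) = 21768272/22835.

v̂ = 953.285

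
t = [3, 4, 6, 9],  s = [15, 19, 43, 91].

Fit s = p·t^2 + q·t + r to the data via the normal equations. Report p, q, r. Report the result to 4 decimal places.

Normal-equation sums: Σt^2·t^2 = 8194, Σt^2·t = 1036, Σt^2 = 142, Σt·t = 142, Σt = 22, Σ1 = 4.
For Xᵀs: Σt^2·s = 9358, Σt·s = 1198, Σs = 168.
Normal equations: [[8194, 1036, 142]; [1036, 142, 22]; [142, 22, 4]]·[p, q, r]ᵀ = [9358, 1198, 168]ᵀ.
Solving the 3×3 system (Gaussian elimination) gives p = 13/11, q = -43/33, r = 238/33.

p = 1.1818, q = -1.3030, r = 7.2121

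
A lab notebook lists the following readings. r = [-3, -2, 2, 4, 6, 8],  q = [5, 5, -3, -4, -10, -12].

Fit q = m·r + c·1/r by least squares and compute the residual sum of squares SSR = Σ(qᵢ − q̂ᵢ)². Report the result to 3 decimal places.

SSR = 8.136

Compute the Gram sums: Σr·r = 133, Σr·1/r = 6, Σ1/r·1/r = 413/576.
Moment sums: Σr·q = -203, Σ1/r·q = -59/6.
Normal equations: [[133, 6]; [6, 413/576]]·[m, c]ᵀ = [-203, -59/6]ᵀ.
Determinant 133·(413/576) − 6² = 34193/576.
m = ((-203)·(413/576) − 6·(-59/6))/(34193/576) = -49855/34193; c = (133·(-59/6) − 6·(-203))/(34193/576) = -51744/34193.
Residuals: 4152/34193, 45383/34193, 23003/34193, 75584/34193, -34176/34193, -5008/34193; SSR = 278186/34193.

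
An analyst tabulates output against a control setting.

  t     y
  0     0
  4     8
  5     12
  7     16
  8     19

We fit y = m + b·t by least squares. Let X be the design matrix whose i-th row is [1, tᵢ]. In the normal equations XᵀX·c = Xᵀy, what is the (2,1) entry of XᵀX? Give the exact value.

24

Row 2 ↔ basis t, column 1 ↔ basis 1, so (XᵀX)_{2,1} = Σᵢ t = (0)·(1) + (4)·(1) + (5)·(1) + (7)·(1) + (8)·(1) = 24.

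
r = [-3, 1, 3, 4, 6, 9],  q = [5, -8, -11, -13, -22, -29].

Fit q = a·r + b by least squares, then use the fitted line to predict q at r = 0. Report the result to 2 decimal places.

q̂ = -3.59

The normal system AᵀA·[a, b]ᵀ = Aᵀq is [[152, 20]; [20, 6]]·[a, b]ᵀ = [-501, -78]ᵀ.
Eliminating b: 6·(row 1) − 20·(row 2) gives 512·a = 6·(-501) − 20·(-78) = -1446, so a = -723/256.
Then b = ((-78) − 20·(-723/256))/6 = -459/128.
At r = 0: q̂ = (-723/256)·(0) + (-459/128)·(1) = -459/128.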